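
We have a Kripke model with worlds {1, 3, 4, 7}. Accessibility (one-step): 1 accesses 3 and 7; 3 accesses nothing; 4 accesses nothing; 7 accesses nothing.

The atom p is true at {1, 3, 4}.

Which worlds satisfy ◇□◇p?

1: successors {3, 7}; □◇p there: 3:T, 7:T. ✓
3: no successors, so ◇□◇p fails. ✗
4: no successors, so ◇□◇p fails. ✗
7: no successors, so ◇□◇p fails. ✗

{1}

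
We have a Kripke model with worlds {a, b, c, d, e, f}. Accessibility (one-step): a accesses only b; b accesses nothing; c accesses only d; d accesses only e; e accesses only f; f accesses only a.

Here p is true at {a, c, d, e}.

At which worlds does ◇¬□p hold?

a: successors {b}; ¬□p there: b:F. ✗
b: no successors, so ◇¬□p fails. ✗
c: successors {d}; ¬□p there: d:F. ✗
d: successors {e}; ¬□p there: e:T. ✓
e: successors {f}; ¬□p there: f:F. ✗
f: successors {a}; ¬□p there: a:T. ✓

{d, f}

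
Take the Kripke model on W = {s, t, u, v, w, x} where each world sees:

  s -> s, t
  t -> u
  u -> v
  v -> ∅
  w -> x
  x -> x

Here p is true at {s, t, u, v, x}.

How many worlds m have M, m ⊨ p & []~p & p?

1

s: p is T, []~p & p is F. ✗
t: p is T, []~p & p is F. ✗
u: p is T, []~p & p is F. ✗
v: p is T, []~p & p is T. ✓
w: p is F, []~p & p is F. ✗
x: p is T, []~p & p is F. ✗
Satisfying worlds: {v}.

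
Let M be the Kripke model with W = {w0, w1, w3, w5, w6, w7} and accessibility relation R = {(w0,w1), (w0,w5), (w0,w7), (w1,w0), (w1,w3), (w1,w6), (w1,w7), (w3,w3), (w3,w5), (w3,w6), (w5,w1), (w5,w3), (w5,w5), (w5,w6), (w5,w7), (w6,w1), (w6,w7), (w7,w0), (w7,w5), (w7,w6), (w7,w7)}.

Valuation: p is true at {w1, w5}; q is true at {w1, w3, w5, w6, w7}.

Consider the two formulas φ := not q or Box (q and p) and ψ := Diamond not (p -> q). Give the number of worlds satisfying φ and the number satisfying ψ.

1 and 0

For not q or Box (q and p):
w0: not q is T, Box (q and p) is F. ✓
w1: not q is F, Box (q and p) is F. ✗
w3: not q is F, Box (q and p) is F. ✗
w5: not q is F, Box (q and p) is F. ✗
w6: not q is F, Box (q and p) is F. ✗
w7: not q is F, Box (q and p) is F. ✗
— 1 world.
For Diamond not (p -> q):
w0: successors {w1, w5, w7}; not (p -> q) there: w1:F, w5:F, w7:F. ✗
w1: successors {w0, w3, w6, w7}; not (p -> q) there: w0:F, w3:F, w6:F, w7:F. ✗
w3: successors {w3, w5, w6}; not (p -> q) there: w3:F, w5:F, w6:F. ✗
w5: successors {w1, w3, w5, w6, w7}; not (p -> q) there: w1:F, w3:F, w5:F, w6:F, w7:F. ✗
w6: successors {w1, w7}; not (p -> q) there: w1:F, w7:F. ✗
w7: successors {w0, w5, w6, w7}; not (p -> q) there: w0:F, w5:F, w6:F, w7:F. ✗
— 0 worlds.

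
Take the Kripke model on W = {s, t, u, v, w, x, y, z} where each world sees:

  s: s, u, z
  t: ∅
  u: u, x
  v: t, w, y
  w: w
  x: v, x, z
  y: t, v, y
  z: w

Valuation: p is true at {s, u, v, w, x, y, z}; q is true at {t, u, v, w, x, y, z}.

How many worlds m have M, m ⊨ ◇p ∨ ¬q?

s: ◇p is T, ¬q is T. ✓
t: ◇p is F, ¬q is F. ✗
u: ◇p is T, ¬q is F. ✓
v: ◇p is T, ¬q is F. ✓
w: ◇p is T, ¬q is F. ✓
x: ◇p is T, ¬q is F. ✓
y: ◇p is T, ¬q is F. ✓
z: ◇p is T, ¬q is F. ✓
Satisfying worlds: {s, u, v, w, x, y, z}.

7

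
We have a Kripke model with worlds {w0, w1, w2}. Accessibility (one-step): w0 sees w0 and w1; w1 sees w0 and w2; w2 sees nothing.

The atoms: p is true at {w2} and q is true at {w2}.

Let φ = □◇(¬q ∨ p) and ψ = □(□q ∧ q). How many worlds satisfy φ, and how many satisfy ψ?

For □◇(¬q ∨ p):
w0: successors {w0, w1}; ◇(¬q ∨ p) there: w0:T, w1:T. ✓
w1: successors {w0, w2}; ◇(¬q ∨ p) there: w0:T, w2:F. ✗
w2: no successors, so □◇(¬q ∨ p) holds vacuously. ✓
— 2 worlds.
For □(□q ∧ q):
w0: successors {w0, w1}; □q ∧ q there: w0:F, w1:F. ✗
w1: successors {w0, w2}; □q ∧ q there: w0:F, w2:T. ✗
w2: no successors, so □(□q ∧ q) holds vacuously. ✓
— 1 world.

2 and 1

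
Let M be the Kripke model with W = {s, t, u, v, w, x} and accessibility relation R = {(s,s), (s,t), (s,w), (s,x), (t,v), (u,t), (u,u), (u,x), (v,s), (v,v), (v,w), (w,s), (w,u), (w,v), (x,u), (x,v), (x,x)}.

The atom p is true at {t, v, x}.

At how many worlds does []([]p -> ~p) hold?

s: successors {s, t, w, x}; []p -> ~p there: s:T, t:F, w:T, x:T. ✗
t: successors {v}; []p -> ~p there: v:T. ✓
u: successors {t, u, x}; []p -> ~p there: t:F, u:T, x:T. ✗
v: successors {s, v, w}; []p -> ~p there: s:T, v:T, w:T. ✓
w: successors {s, u, v}; []p -> ~p there: s:T, u:T, v:T. ✓
x: successors {u, v, x}; []p -> ~p there: u:T, v:T, x:T. ✓
Satisfying worlds: {t, v, w, x}.

4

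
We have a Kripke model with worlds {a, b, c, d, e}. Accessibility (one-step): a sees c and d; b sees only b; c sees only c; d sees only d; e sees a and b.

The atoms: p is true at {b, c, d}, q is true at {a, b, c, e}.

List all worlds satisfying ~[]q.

a: []q is F. ✓
b: []q is T. ✗
c: []q is T. ✗
d: []q is F. ✓
e: []q is T. ✗

{a, d}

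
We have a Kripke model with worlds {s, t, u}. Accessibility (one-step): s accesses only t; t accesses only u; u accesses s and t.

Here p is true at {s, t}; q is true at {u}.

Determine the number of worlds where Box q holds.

s: successors {t}; q there: t:F. ✗
t: successors {u}; q there: u:T. ✓
u: successors {s, t}; q there: s:F, t:F. ✗
Satisfying worlds: {t}.

1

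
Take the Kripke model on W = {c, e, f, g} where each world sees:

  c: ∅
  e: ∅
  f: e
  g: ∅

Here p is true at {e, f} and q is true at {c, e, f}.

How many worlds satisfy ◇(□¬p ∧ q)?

c: no successors, so ◇(□¬p ∧ q) fails. ✗
e: no successors, so ◇(□¬p ∧ q) fails. ✗
f: successors {e}; □¬p ∧ q there: e:T. ✓
g: no successors, so ◇(□¬p ∧ q) fails. ✗
Satisfying worlds: {f}.

1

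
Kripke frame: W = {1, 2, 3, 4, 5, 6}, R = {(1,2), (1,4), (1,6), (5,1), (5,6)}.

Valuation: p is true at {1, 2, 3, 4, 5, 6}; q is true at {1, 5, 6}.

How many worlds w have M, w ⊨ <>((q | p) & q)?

2

1: successors {2, 4, 6}; (q | p) & q there: 2:F, 4:F, 6:T. ✓
2: no successors, so <>((q | p) & q) fails. ✗
3: no successors, so <>((q | p) & q) fails. ✗
4: no successors, so <>((q | p) & q) fails. ✗
5: successors {1, 6}; (q | p) & q there: 1:T, 6:T. ✓
6: no successors, so <>((q | p) & q) fails. ✗
Satisfying worlds: {1, 5}.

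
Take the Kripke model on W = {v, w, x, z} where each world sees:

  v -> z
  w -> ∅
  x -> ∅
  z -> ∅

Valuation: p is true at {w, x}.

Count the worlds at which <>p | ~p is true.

v: <>p is F, ~p is T. ✓
w: <>p is F, ~p is F. ✗
x: <>p is F, ~p is F. ✗
z: <>p is F, ~p is T. ✓
Satisfying worlds: {v, z}.

2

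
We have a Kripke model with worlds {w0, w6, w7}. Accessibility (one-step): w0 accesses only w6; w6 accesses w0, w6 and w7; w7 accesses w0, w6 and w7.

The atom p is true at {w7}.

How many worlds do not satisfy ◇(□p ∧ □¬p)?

w0: successors {w6}; □p ∧ □¬p there: w6:F. ✗
w6: successors {w0, w6, w7}; □p ∧ □¬p there: w0:F, w6:F, w7:F. ✗
w7: successors {w0, w6, w7}; □p ∧ □¬p there: w0:F, w6:F, w7:F. ✗
Satisfying worlds: ∅.
So ◇(□p ∧ □¬p) fails at the other 3 worlds.

3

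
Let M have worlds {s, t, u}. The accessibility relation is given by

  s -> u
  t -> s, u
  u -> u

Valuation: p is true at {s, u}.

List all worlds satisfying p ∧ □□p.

{s, u}

s: p is T, □□p is T. ✓
t: p is F, □□p is T. ✗
u: p is T, □□p is T. ✓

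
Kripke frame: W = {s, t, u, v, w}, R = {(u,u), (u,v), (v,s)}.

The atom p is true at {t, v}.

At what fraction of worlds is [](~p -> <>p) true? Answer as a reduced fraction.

4/5

s: no successors, so [](~p -> <>p) holds vacuously. ✓
t: no successors, so [](~p -> <>p) holds vacuously. ✓
u: successors {u, v}; ~p -> <>p there: u:T, v:T. ✓
v: successors {s}; ~p -> <>p there: s:F. ✗
w: no successors, so [](~p -> <>p) holds vacuously. ✓
That's 4 of 5 worlds, so 4/5.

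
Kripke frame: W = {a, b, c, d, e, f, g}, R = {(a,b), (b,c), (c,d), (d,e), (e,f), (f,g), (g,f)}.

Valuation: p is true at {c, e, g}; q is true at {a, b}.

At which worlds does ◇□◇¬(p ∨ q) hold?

a: successors {b}; □◇¬(p ∨ q) there: b:T. ✓
b: successors {c}; □◇¬(p ∨ q) there: c:F. ✗
c: successors {d}; □◇¬(p ∨ q) there: d:T. ✓
d: successors {e}; □◇¬(p ∨ q) there: e:F. ✗
e: successors {f}; □◇¬(p ∨ q) there: f:T. ✓
f: successors {g}; □◇¬(p ∨ q) there: g:F. ✗
g: successors {f}; □◇¬(p ∨ q) there: f:T. ✓

{a, c, e, g}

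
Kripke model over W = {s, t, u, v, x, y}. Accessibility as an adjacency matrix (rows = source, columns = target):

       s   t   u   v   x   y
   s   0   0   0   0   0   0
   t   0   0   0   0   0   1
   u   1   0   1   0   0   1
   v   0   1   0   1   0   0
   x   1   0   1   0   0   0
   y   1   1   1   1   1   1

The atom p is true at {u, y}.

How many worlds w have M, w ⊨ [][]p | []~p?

s: [][]p is T, []~p is T. ✓
t: [][]p is F, []~p is F. ✗
u: [][]p is F, []~p is F. ✗
v: [][]p is F, []~p is T. ✓
x: [][]p is F, []~p is F. ✗
y: [][]p is F, []~p is F. ✗
Satisfying worlds: {s, v}.

2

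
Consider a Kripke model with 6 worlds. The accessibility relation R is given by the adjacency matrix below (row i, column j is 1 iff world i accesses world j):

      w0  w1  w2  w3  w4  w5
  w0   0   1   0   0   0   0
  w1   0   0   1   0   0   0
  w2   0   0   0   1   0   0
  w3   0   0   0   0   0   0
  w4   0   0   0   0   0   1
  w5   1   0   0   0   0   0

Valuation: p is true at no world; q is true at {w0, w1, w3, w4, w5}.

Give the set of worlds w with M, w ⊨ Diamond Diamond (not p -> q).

w0: successors {w1}; Diamond (not p -> q) there: w1:F. ✗
w1: successors {w2}; Diamond (not p -> q) there: w2:T. ✓
w2: successors {w3}; Diamond (not p -> q) there: w3:F. ✗
w3: no successors, so Diamond Diamond (not p -> q) fails. ✗
w4: successors {w5}; Diamond (not p -> q) there: w5:T. ✓
w5: successors {w0}; Diamond (not p -> q) there: w0:T. ✓

{w1, w4, w5}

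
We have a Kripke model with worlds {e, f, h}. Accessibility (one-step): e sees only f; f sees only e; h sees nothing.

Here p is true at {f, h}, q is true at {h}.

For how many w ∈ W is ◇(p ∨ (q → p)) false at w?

1

e: successors {f}; p ∨ (q → p) there: f:T. ✓
f: successors {e}; p ∨ (q → p) there: e:T. ✓
h: no successors, so ◇(p ∨ (q → p)) fails. ✗
Satisfying worlds: {e, f}.
So ◇(p ∨ (q → p)) fails at the other 1 world.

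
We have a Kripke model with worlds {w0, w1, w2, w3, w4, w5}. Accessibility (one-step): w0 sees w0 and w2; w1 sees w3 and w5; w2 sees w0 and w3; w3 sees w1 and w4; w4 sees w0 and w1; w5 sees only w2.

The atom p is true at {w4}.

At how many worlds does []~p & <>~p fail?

w0: []~p is T, <>~p is T. ✓
w1: []~p is T, <>~p is T. ✓
w2: []~p is T, <>~p is T. ✓
w3: []~p is F, <>~p is T. ✗
w4: []~p is T, <>~p is T. ✓
w5: []~p is T, <>~p is T. ✓
Satisfying worlds: {w0, w1, w2, w4, w5}.
So []~p & <>~p fails at the other 1 world.

1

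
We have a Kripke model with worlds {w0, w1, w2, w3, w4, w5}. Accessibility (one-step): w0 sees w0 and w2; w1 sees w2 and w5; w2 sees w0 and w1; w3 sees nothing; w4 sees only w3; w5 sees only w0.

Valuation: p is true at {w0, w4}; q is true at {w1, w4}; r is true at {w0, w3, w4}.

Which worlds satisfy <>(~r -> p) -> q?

w0: <>(~r -> p) is T, q is F. ✗
w1: <>(~r -> p) is F, q is T. ✓
w2: <>(~r -> p) is T, q is F. ✗
w3: <>(~r -> p) is F, q is F. ✓
w4: <>(~r -> p) is T, q is T. ✓
w5: <>(~r -> p) is T, q is F. ✗

{w1, w3, w4}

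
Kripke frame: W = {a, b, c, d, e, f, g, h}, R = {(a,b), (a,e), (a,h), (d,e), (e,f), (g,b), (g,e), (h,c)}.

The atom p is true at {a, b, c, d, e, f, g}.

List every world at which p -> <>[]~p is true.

{a, e, g, h}

a: p is T, <>[]~p is T. ✓
b: p is T, <>[]~p is F. ✗
c: p is T, <>[]~p is F. ✗
d: p is T, <>[]~p is F. ✗
e: p is T, <>[]~p is T. ✓
f: p is T, <>[]~p is F. ✗
g: p is T, <>[]~p is T. ✓
h: p is F, <>[]~p is T. ✓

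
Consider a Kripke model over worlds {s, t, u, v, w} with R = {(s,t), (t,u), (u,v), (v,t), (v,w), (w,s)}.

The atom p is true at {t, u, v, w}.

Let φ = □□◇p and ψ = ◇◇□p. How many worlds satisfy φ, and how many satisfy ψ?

4 and 5

For □□◇p:
s: successors {t}; □◇p there: t:T. ✓
t: successors {u}; □◇p there: u:T. ✓
u: successors {v}; □◇p there: v:F. ✗
v: successors {t, w}; □◇p there: t:T, w:T. ✓
w: successors {s}; □◇p there: s:T. ✓
— 4 worlds.
For ◇◇□p:
s: successors {t}; ◇□p there: t:T. ✓
t: successors {u}; ◇□p there: u:T. ✓
u: successors {v}; ◇□p there: v:T. ✓
v: successors {t, w}; ◇□p there: t:T, w:T. ✓
w: successors {s}; ◇□p there: s:T. ✓
— 5 worlds.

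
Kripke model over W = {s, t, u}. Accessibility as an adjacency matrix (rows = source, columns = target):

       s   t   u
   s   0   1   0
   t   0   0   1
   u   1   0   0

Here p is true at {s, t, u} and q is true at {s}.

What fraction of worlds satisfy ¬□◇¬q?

1/3

s: □◇¬q is T. ✗
t: □◇¬q is F. ✓
u: □◇¬q is T. ✗
That's 1 of 3 worlds, so 1/3.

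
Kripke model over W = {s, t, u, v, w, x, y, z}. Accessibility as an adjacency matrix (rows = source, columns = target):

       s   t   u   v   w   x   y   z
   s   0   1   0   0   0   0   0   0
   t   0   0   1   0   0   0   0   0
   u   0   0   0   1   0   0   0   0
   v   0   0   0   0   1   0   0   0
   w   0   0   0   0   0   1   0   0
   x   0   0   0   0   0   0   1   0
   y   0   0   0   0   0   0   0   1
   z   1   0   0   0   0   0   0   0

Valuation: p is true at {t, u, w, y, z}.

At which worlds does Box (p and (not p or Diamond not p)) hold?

s: successors {t}; p and (not p or Diamond not p) there: t:F. ✗
t: successors {u}; p and (not p or Diamond not p) there: u:T. ✓
u: successors {v}; p and (not p or Diamond not p) there: v:F. ✗
v: successors {w}; p and (not p or Diamond not p) there: w:T. ✓
w: successors {x}; p and (not p or Diamond not p) there: x:F. ✗
x: successors {y}; p and (not p or Diamond not p) there: y:F. ✗
y: successors {z}; p and (not p or Diamond not p) there: z:T. ✓
z: successors {s}; p and (not p or Diamond not p) there: s:F. ✗

{t, v, y}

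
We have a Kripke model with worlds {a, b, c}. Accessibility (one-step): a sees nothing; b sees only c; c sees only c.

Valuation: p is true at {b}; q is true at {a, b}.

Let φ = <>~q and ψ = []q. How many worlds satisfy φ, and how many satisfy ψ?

For <>~q:
a: no successors, so <>~q fails. ✗
b: successors {c}; ~q there: c:T. ✓
c: successors {c}; ~q there: c:T. ✓
— 2 worlds.
For []q:
a: no successors, so []q holds vacuously. ✓
b: successors {c}; q there: c:F. ✗
c: successors {c}; q there: c:F. ✗
— 1 world.

2 and 1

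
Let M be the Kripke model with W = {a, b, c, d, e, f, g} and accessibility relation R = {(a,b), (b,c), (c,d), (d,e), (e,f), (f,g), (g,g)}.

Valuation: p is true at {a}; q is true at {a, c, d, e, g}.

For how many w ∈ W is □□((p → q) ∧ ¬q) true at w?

1

a: successors {b}; □((p → q) ∧ ¬q) there: b:F. ✗
b: successors {c}; □((p → q) ∧ ¬q) there: c:F. ✗
c: successors {d}; □((p → q) ∧ ¬q) there: d:F. ✗
d: successors {e}; □((p → q) ∧ ¬q) there: e:T. ✓
e: successors {f}; □((p → q) ∧ ¬q) there: f:F. ✗
f: successors {g}; □((p → q) ∧ ¬q) there: g:F. ✗
g: successors {g}; □((p → q) ∧ ¬q) there: g:F. ✗
Satisfying worlds: {d}.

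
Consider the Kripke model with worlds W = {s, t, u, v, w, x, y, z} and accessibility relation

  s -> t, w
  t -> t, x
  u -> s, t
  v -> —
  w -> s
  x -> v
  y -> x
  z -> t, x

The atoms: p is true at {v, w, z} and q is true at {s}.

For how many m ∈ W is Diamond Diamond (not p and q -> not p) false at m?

s: successors {t, w}; Diamond (not p and q -> not p) there: t:T, w:T. ✓
t: successors {t, x}; Diamond (not p and q -> not p) there: t:T, x:T. ✓
u: successors {s, t}; Diamond (not p and q -> not p) there: s:T, t:T. ✓
v: no successors, so Diamond Diamond (not p and q -> not p) fails. ✗
w: successors {s}; Diamond (not p and q -> not p) there: s:T. ✓
x: successors {v}; Diamond (not p and q -> not p) there: v:F. ✗
y: successors {x}; Diamond (not p and q -> not p) there: x:T. ✓
z: successors {t, x}; Diamond (not p and q -> not p) there: t:T, x:T. ✓
Satisfying worlds: {s, t, u, w, y, z}.
So Diamond Diamond (not p and q -> not p) fails at the other 2 worlds.

2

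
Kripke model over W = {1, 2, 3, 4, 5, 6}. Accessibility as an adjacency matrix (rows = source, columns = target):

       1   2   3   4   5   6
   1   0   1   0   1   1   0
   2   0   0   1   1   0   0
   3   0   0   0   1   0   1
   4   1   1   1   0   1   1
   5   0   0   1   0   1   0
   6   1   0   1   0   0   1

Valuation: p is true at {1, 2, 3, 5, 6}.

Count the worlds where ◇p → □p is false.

1: ◇p is T, □p is F. ✗
2: ◇p is T, □p is F. ✗
3: ◇p is T, □p is F. ✗
4: ◇p is T, □p is T. ✓
5: ◇p is T, □p is T. ✓
6: ◇p is T, □p is T. ✓
Satisfying worlds: {4, 5, 6}.
So ◇p → □p fails at the other 3 worlds.

3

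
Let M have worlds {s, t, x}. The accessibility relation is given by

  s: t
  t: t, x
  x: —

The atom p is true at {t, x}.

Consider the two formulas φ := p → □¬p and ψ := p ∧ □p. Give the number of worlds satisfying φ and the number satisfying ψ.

2 and 2

For p → □¬p:
s: p is F, □¬p is F. ✓
t: p is T, □¬p is F. ✗
x: p is T, □¬p is T. ✓
— 2 worlds.
For p ∧ □p:
s: p is F, □p is T. ✗
t: p is T, □p is T. ✓
x: p is T, □p is T. ✓
— 2 worlds.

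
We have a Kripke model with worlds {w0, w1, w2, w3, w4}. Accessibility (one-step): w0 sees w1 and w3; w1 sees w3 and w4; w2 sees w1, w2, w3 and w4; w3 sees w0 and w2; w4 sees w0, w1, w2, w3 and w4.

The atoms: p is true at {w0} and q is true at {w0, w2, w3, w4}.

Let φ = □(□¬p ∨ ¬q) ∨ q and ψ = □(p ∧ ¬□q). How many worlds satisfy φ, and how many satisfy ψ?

4 and 0

For □(□¬p ∨ ¬q) ∨ q:
w0: □(□¬p ∨ ¬q) is F, q is T. ✓
w1: □(□¬p ∨ ¬q) is F, q is F. ✗
w2: □(□¬p ∨ ¬q) is F, q is T. ✓
w3: □(□¬p ∨ ¬q) is T, q is T. ✓
w4: □(□¬p ∨ ¬q) is F, q is T. ✓
— 4 worlds.
For □(p ∧ ¬□q):
w0: successors {w1, w3}; p ∧ ¬□q there: w1:F, w3:F. ✗
w1: successors {w3, w4}; p ∧ ¬□q there: w3:F, w4:F. ✗
w2: successors {w1, w2, w3, w4}; p ∧ ¬□q there: w1:F, w2:F, w3:F, w4:F. ✗
w3: successors {w0, w2}; p ∧ ¬□q there: w0:T, w2:F. ✗
w4: successors {w0, w1, w2, w3, w4}; p ∧ ¬□q there: w0:T, w1:F, w2:F, w3:F, w4:F. ✗
— 0 worlds.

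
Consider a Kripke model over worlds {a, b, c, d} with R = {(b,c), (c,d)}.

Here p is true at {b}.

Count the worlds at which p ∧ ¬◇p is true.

a: p is F, ¬◇p is T. ✗
b: p is T, ¬◇p is T. ✓
c: p is F, ¬◇p is T. ✗
d: p is F, ¬◇p is T. ✗
Satisfying worlds: {b}.

1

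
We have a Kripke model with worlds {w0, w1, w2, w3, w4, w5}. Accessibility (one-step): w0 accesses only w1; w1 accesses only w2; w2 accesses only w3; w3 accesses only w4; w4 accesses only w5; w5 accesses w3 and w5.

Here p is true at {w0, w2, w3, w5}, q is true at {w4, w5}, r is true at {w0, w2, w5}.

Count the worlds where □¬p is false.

w0: successors {w1}; ¬p there: w1:T. ✓
w1: successors {w2}; ¬p there: w2:F. ✗
w2: successors {w3}; ¬p there: w3:F. ✗
w3: successors {w4}; ¬p there: w4:T. ✓
w4: successors {w5}; ¬p there: w5:F. ✗
w5: successors {w3, w5}; ¬p there: w3:F, w5:F. ✗
Satisfying worlds: {w0, w3}.
So □¬p fails at the other 4 worlds.

4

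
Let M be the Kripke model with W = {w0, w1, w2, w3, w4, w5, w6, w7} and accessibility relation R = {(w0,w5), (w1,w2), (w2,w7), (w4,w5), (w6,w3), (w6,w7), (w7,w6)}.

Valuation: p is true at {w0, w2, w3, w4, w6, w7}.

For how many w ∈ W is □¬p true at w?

4

w0: successors {w5}; ¬p there: w5:T. ✓
w1: successors {w2}; ¬p there: w2:F. ✗
w2: successors {w7}; ¬p there: w7:F. ✗
w3: no successors, so □¬p holds vacuously. ✓
w4: successors {w5}; ¬p there: w5:T. ✓
w5: no successors, so □¬p holds vacuously. ✓
w6: successors {w3, w7}; ¬p there: w3:F, w7:F. ✗
w7: successors {w6}; ¬p there: w6:F. ✗
Satisfying worlds: {w0, w3, w4, w5}.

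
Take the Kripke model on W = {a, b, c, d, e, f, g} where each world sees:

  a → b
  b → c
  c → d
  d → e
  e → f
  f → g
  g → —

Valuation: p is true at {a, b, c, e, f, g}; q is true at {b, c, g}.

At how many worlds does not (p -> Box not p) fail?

a: p -> Box not p is F. ✓
b: p -> Box not p is F. ✓
c: p -> Box not p is T. ✗
d: p -> Box not p is T. ✗
e: p -> Box not p is F. ✓
f: p -> Box not p is F. ✓
g: p -> Box not p is T. ✗
Satisfying worlds: {a, b, e, f}.
So not (p -> Box not p) fails at the other 3 worlds.

3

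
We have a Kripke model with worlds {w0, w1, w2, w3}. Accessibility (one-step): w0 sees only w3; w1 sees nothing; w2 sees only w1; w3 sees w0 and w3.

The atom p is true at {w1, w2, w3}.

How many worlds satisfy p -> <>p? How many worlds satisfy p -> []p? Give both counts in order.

3 and 3

For p -> <>p:
w0: p is F, <>p is T. ✓
w1: p is T, <>p is F. ✗
w2: p is T, <>p is T. ✓
w3: p is T, <>p is T. ✓
— 3 worlds.
For p -> []p:
w0: p is F, []p is T. ✓
w1: p is T, []p is T. ✓
w2: p is T, []p is T. ✓
w3: p is T, []p is F. ✗
— 3 worlds.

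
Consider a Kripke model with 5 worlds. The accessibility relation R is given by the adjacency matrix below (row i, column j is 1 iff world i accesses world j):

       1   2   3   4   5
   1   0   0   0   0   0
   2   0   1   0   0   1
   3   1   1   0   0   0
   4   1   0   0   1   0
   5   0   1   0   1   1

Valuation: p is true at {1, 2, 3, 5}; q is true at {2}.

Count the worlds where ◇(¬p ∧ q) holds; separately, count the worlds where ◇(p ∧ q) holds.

For ◇(¬p ∧ q):
1: no successors, so ◇(¬p ∧ q) fails. ✗
2: successors {2, 5}; ¬p ∧ q there: 2:F, 5:F. ✗
3: successors {1, 2}; ¬p ∧ q there: 1:F, 2:F. ✗
4: successors {1, 4}; ¬p ∧ q there: 1:F, 4:F. ✗
5: successors {2, 4, 5}; ¬p ∧ q there: 2:F, 4:F, 5:F. ✗
— 0 worlds.
For ◇(p ∧ q):
1: no successors, so ◇(p ∧ q) fails. ✗
2: successors {2, 5}; p ∧ q there: 2:T, 5:F. ✓
3: successors {1, 2}; p ∧ q there: 1:F, 2:T. ✓
4: successors {1, 4}; p ∧ q there: 1:F, 4:F. ✗
5: successors {2, 4, 5}; p ∧ q there: 2:T, 4:F, 5:F. ✓
— 3 worlds.

0 and 3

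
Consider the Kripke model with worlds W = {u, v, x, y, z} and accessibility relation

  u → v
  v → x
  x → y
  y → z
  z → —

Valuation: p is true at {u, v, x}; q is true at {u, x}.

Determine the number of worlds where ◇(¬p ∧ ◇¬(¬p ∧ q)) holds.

u: successors {v}; ¬p ∧ ◇¬(¬p ∧ q) there: v:F. ✗
v: successors {x}; ¬p ∧ ◇¬(¬p ∧ q) there: x:F. ✗
x: successors {y}; ¬p ∧ ◇¬(¬p ∧ q) there: y:T. ✓
y: successors {z}; ¬p ∧ ◇¬(¬p ∧ q) there: z:F. ✗
z: no successors, so ◇(¬p ∧ ◇¬(¬p ∧ q)) fails. ✗
Satisfying worlds: {x}.

1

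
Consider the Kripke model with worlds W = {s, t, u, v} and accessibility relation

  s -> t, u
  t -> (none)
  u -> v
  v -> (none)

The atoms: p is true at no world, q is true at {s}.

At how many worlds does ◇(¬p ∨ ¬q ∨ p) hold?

2

s: successors {t, u}; ¬p ∨ ¬q ∨ p there: t:T, u:T. ✓
t: no successors, so ◇(¬p ∨ ¬q ∨ p) fails. ✗
u: successors {v}; ¬p ∨ ¬q ∨ p there: v:T. ✓
v: no successors, so ◇(¬p ∨ ¬q ∨ p) fails. ✗
Satisfying worlds: {s, u}.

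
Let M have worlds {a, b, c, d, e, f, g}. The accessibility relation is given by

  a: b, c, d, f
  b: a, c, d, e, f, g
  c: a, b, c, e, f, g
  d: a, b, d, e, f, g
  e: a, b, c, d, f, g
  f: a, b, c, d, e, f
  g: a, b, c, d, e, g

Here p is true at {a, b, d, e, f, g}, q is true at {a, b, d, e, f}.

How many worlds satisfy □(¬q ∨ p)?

a: successors {b, c, d, f}; ¬q ∨ p there: b:T, c:T, d:T, f:T. ✓
b: successors {a, c, d, e, f, g}; ¬q ∨ p there: a:T, c:T, d:T, e:T, f:T, g:T. ✓
c: successors {a, b, c, e, f, g}; ¬q ∨ p there: a:T, b:T, c:T, e:T, f:T, g:T. ✓
d: successors {a, b, d, e, f, g}; ¬q ∨ p there: a:T, b:T, d:T, e:T, f:T, g:T. ✓
e: successors {a, b, c, d, f, g}; ¬q ∨ p there: a:T, b:T, c:T, d:T, f:T, g:T. ✓
f: successors {a, b, c, d, e, f}; ¬q ∨ p there: a:T, b:T, c:T, d:T, e:T, f:T. ✓
g: successors {a, b, c, d, e, g}; ¬q ∨ p there: a:T, b:T, c:T, d:T, e:T, g:T. ✓
Satisfying worlds: {a, b, c, d, e, f, g}.

7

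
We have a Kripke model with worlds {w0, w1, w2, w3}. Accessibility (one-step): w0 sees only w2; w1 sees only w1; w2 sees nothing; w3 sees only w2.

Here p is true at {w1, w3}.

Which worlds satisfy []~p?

w0: successors {w2}; ~p there: w2:T. ✓
w1: successors {w1}; ~p there: w1:F. ✗
w2: no successors, so []~p holds vacuously. ✓
w3: successors {w2}; ~p there: w2:T. ✓

{w0, w2, w3}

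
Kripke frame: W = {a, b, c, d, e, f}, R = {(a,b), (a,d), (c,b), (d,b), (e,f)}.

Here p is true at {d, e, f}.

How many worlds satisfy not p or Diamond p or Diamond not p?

5

a: not p or Diamond p is T, Diamond not p is T. ✓
b: not p or Diamond p is T, Diamond not p is F. ✓
c: not p or Diamond p is T, Diamond not p is T. ✓
d: not p or Diamond p is F, Diamond not p is T. ✓
e: not p or Diamond p is T, Diamond not p is F. ✓
f: not p or Diamond p is F, Diamond not p is F. ✗
Satisfying worlds: {a, b, c, d, e}.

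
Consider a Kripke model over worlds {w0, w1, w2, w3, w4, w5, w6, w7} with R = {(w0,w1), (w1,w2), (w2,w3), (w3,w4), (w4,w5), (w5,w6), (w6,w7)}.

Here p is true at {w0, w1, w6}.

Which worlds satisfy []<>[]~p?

w0: successors {w1}; <>[]~p there: w1:T. ✓
w1: successors {w2}; <>[]~p there: w2:T. ✓
w2: successors {w3}; <>[]~p there: w3:T. ✓
w3: successors {w4}; <>[]~p there: w4:F. ✗
w4: successors {w5}; <>[]~p there: w5:T. ✓
w5: successors {w6}; <>[]~p there: w6:T. ✓
w6: successors {w7}; <>[]~p there: w7:F. ✗
w7: no successors, so []<>[]~p holds vacuously. ✓

{w0, w1, w2, w4, w5, w7}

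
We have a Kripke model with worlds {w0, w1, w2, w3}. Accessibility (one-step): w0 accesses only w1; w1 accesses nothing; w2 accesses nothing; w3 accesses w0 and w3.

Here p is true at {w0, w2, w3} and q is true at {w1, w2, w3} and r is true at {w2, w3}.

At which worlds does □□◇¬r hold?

{w0, w1, w2}

w0: successors {w1}; □◇¬r there: w1:T. ✓
w1: no successors, so □□◇¬r holds vacuously. ✓
w2: no successors, so □□◇¬r holds vacuously. ✓
w3: successors {w0, w3}; □◇¬r there: w0:F, w3:T. ✗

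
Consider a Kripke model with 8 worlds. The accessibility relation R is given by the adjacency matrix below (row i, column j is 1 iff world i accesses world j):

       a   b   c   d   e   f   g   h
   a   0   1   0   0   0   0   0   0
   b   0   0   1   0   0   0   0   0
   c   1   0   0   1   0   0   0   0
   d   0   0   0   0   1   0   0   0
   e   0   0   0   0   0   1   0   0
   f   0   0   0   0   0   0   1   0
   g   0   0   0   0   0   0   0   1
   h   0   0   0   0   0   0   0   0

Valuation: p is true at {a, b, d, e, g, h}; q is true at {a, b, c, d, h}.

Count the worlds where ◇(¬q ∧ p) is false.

6

a: successors {b}; ¬q ∧ p there: b:F. ✗
b: successors {c}; ¬q ∧ p there: c:F. ✗
c: successors {a, d}; ¬q ∧ p there: a:F, d:F. ✗
d: successors {e}; ¬q ∧ p there: e:T. ✓
e: successors {f}; ¬q ∧ p there: f:F. ✗
f: successors {g}; ¬q ∧ p there: g:T. ✓
g: successors {h}; ¬q ∧ p there: h:F. ✗
h: no successors, so ◇(¬q ∧ p) fails. ✗
Satisfying worlds: {d, f}.
So ◇(¬q ∧ p) fails at the other 6 worlds.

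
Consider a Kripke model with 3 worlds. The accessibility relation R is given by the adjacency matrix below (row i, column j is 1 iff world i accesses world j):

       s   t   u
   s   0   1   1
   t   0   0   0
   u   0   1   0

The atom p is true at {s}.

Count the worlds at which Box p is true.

1

s: successors {t, u}; p there: t:F, u:F. ✗
t: no successors, so Box p holds vacuously. ✓
u: successors {t}; p there: t:F. ✗
Satisfying worlds: {t}.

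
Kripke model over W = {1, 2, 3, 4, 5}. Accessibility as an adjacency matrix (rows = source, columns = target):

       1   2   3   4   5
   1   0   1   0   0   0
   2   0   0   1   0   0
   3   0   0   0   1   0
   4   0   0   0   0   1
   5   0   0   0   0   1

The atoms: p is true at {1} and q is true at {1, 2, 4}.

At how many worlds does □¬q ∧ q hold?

2

1: □¬q is F, q is T. ✗
2: □¬q is T, q is T. ✓
3: □¬q is F, q is F. ✗
4: □¬q is T, q is T. ✓
5: □¬q is T, q is F. ✗
Satisfying worlds: {2, 4}.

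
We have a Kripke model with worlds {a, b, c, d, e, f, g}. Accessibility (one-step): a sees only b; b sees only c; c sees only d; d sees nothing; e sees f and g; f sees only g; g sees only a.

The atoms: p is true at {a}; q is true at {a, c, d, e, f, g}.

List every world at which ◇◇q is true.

a: successors {b}; ◇q there: b:T. ✓
b: successors {c}; ◇q there: c:T. ✓
c: successors {d}; ◇q there: d:F. ✗
d: no successors, so ◇◇q fails. ✗
e: successors {f, g}; ◇q there: f:T, g:T. ✓
f: successors {g}; ◇q there: g:T. ✓
g: successors {a}; ◇q there: a:F. ✗

{a, b, e, f}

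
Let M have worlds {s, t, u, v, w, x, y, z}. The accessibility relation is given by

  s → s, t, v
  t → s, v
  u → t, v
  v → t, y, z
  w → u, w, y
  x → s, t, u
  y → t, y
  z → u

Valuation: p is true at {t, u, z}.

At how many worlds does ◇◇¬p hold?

8

s: successors {s, t, v}; ◇¬p there: s:T, t:T, v:T. ✓
t: successors {s, v}; ◇¬p there: s:T, v:T. ✓
u: successors {t, v}; ◇¬p there: t:T, v:T. ✓
v: successors {t, y, z}; ◇¬p there: t:T, y:T, z:F. ✓
w: successors {u, w, y}; ◇¬p there: u:T, w:T, y:T. ✓
x: successors {s, t, u}; ◇¬p there: s:T, t:T, u:T. ✓
y: successors {t, y}; ◇¬p there: t:T, y:T. ✓
z: successors {u}; ◇¬p there: u:T. ✓
Satisfying worlds: {s, t, u, v, w, x, y, z}.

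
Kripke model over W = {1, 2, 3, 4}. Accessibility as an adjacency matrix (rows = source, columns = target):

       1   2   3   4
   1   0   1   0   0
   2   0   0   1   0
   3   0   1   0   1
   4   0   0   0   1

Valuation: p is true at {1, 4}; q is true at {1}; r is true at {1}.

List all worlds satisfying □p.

{4}

1: successors {2}; p there: 2:F. ✗
2: successors {3}; p there: 3:F. ✗
3: successors {2, 4}; p there: 2:F, 4:T. ✗
4: successors {4}; p there: 4:T. ✓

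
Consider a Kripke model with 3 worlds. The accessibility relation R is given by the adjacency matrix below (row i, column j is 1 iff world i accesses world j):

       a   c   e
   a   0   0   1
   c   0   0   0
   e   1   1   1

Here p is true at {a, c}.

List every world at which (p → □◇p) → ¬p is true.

a: p → □◇p is T, ¬p is F. ✗
c: p → □◇p is T, ¬p is F. ✗
e: p → □◇p is T, ¬p is T. ✓

{e}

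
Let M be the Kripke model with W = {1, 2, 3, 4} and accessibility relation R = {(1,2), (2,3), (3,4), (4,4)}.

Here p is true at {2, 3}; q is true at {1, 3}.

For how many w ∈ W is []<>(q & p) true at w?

1: successors {2}; <>(q & p) there: 2:T. ✓
2: successors {3}; <>(q & p) there: 3:F. ✗
3: successors {4}; <>(q & p) there: 4:F. ✗
4: successors {4}; <>(q & p) there: 4:F. ✗
Satisfying worlds: {1}.

1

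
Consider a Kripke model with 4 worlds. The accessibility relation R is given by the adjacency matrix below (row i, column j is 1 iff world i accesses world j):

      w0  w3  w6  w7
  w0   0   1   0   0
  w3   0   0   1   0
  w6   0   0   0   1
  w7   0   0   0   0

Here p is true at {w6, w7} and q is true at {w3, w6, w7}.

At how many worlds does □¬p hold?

2

w0: successors {w3}; ¬p there: w3:T. ✓
w3: successors {w6}; ¬p there: w6:F. ✗
w6: successors {w7}; ¬p there: w7:F. ✗
w7: no successors, so □¬p holds vacuously. ✓
Satisfying worlds: {w0, w7}.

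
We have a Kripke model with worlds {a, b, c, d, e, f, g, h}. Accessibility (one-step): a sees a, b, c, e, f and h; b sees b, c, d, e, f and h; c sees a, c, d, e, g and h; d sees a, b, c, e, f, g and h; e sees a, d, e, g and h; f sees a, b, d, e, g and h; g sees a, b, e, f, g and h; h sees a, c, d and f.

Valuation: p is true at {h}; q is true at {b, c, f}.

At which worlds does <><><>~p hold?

{a, b, c, d, e, f, g, h}

a: successors {a, b, c, e, f, h}; <><>~p there: a:T, b:T, c:T, e:T, f:T, h:T. ✓
b: successors {b, c, d, e, f, h}; <><>~p there: b:T, c:T, d:T, e:T, f:T, h:T. ✓
c: successors {a, c, d, e, g, h}; <><>~p there: a:T, c:T, d:T, e:T, g:T, h:T. ✓
d: successors {a, b, c, e, f, g, h}; <><>~p there: a:T, b:T, c:T, e:T, f:T, g:T, h:T. ✓
e: successors {a, d, e, g, h}; <><>~p there: a:T, d:T, e:T, g:T, h:T. ✓
f: successors {a, b, d, e, g, h}; <><>~p there: a:T, b:T, d:T, e:T, g:T, h:T. ✓
g: successors {a, b, e, f, g, h}; <><>~p there: a:T, b:T, e:T, f:T, g:T, h:T. ✓
h: successors {a, c, d, f}; <><>~p there: a:T, c:T, d:T, f:T. ✓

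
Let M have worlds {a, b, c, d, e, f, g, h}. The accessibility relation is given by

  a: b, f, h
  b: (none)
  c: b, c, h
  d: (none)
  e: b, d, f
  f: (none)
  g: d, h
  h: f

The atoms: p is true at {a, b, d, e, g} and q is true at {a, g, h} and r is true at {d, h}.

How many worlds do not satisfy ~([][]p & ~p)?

a: [][]p & ~p is F. ✓
b: [][]p & ~p is F. ✓
c: [][]p & ~p is F. ✓
d: [][]p & ~p is F. ✓
e: [][]p & ~p is F. ✓
f: [][]p & ~p is T. ✗
g: [][]p & ~p is F. ✓
h: [][]p & ~p is T. ✗
Satisfying worlds: {a, b, c, d, e, g}.
So ~([][]p & ~p) fails at the other 2 worlds.

2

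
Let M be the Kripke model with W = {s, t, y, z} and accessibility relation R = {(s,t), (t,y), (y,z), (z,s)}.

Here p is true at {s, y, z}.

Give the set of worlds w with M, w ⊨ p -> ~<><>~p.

{s, t, y}

s: p is T, ~<><>~p is T. ✓
t: p is F, ~<><>~p is T. ✓
y: p is T, ~<><>~p is T. ✓
z: p is T, ~<><>~p is F. ✗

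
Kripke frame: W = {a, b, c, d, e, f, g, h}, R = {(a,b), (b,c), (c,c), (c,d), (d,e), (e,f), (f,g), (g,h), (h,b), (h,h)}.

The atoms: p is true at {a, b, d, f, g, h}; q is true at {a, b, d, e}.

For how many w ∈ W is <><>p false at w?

1

a: successors {b}; <>p there: b:F. ✗
b: successors {c}; <>p there: c:T. ✓
c: successors {c, d}; <>p there: c:T, d:F. ✓
d: successors {e}; <>p there: e:T. ✓
e: successors {f}; <>p there: f:T. ✓
f: successors {g}; <>p there: g:T. ✓
g: successors {h}; <>p there: h:T. ✓
h: successors {b, h}; <>p there: b:F, h:T. ✓
Satisfying worlds: {b, c, d, e, f, g, h}.
So <><>p fails at the other 1 world.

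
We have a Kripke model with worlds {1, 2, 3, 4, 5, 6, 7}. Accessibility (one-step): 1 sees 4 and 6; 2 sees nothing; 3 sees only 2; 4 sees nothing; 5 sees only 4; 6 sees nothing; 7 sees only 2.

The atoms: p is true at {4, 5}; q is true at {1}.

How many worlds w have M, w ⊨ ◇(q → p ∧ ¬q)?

4

1: successors {4, 6}; q → p ∧ ¬q there: 4:T, 6:T. ✓
2: no successors, so ◇(q → p ∧ ¬q) fails. ✗
3: successors {2}; q → p ∧ ¬q there: 2:T. ✓
4: no successors, so ◇(q → p ∧ ¬q) fails. ✗
5: successors {4}; q → p ∧ ¬q there: 4:T. ✓
6: no successors, so ◇(q → p ∧ ¬q) fails. ✗
7: successors {2}; q → p ∧ ¬q there: 2:T. ✓
Satisfying worlds: {1, 3, 5, 7}.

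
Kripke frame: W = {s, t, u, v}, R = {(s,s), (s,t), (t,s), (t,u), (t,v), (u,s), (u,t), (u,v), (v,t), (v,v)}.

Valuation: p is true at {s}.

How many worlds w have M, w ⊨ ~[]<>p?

3

s: []<>p is T. ✗
t: []<>p is F. ✓
u: []<>p is F. ✓
v: []<>p is F. ✓
Satisfying worlds: {t, u, v}.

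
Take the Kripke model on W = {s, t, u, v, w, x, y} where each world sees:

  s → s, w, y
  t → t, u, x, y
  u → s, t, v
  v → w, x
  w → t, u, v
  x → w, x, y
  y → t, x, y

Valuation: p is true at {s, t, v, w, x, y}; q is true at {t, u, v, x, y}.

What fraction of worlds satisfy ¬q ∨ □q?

s: ¬q is T, □q is F. ✓
t: ¬q is F, □q is T. ✓
u: ¬q is F, □q is F. ✗
v: ¬q is F, □q is F. ✗
w: ¬q is T, □q is T. ✓
x: ¬q is F, □q is F. ✗
y: ¬q is F, □q is T. ✓
That's 4 of 7 worlds, so 4/7.

4/7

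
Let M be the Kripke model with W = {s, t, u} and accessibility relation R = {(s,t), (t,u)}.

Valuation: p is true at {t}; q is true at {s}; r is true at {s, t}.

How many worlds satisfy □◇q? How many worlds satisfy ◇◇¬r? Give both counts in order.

For □◇q:
s: successors {t}; ◇q there: t:F. ✗
t: successors {u}; ◇q there: u:F. ✗
u: no successors, so □◇q holds vacuously. ✓
— 1 world.
For ◇◇¬r:
s: successors {t}; ◇¬r there: t:T. ✓
t: successors {u}; ◇¬r there: u:F. ✗
u: no successors, so ◇◇¬r fails. ✗
— 1 world.

1 and 1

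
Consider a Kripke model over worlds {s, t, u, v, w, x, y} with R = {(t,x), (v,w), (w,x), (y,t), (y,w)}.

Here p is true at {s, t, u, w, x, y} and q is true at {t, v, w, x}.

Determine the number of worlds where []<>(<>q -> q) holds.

s: no successors, so []<>(<>q -> q) holds vacuously. ✓
t: successors {x}; <>(<>q -> q) there: x:F. ✗
u: no successors, so []<>(<>q -> q) holds vacuously. ✓
v: successors {w}; <>(<>q -> q) there: w:T. ✓
w: successors {x}; <>(<>q -> q) there: x:F. ✗
x: no successors, so []<>(<>q -> q) holds vacuously. ✓
y: successors {t, w}; <>(<>q -> q) there: t:T, w:T. ✓
Satisfying worlds: {s, u, v, x, y}.

5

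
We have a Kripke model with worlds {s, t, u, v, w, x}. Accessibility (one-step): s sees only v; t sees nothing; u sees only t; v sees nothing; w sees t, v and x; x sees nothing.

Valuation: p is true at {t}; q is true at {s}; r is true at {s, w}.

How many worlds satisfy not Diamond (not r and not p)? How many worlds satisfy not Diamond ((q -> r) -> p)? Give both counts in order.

For not Diamond (not r and not p):
s: Diamond (not r and not p) is T. ✗
t: Diamond (not r and not p) is F. ✓
u: Diamond (not r and not p) is F. ✓
v: Diamond (not r and not p) is F. ✓
w: Diamond (not r and not p) is T. ✗
x: Diamond (not r and not p) is F. ✓
— 4 worlds.
For not Diamond ((q -> r) -> p):
s: Diamond ((q -> r) -> p) is F. ✓
t: Diamond ((q -> r) -> p) is F. ✓
u: Diamond ((q -> r) -> p) is T. ✗
v: Diamond ((q -> r) -> p) is F. ✓
w: Diamond ((q -> r) -> p) is T. ✗
x: Diamond ((q -> r) -> p) is F. ✓
— 4 worlds.

4 and 4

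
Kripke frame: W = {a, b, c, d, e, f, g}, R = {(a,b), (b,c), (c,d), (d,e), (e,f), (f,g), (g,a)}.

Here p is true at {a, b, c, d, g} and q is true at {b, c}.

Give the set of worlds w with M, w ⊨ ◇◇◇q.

{f, g}

a: successors {b}; ◇◇q there: b:F. ✗
b: successors {c}; ◇◇q there: c:F. ✗
c: successors {d}; ◇◇q there: d:F. ✗
d: successors {e}; ◇◇q there: e:F. ✗
e: successors {f}; ◇◇q there: f:F. ✗
f: successors {g}; ◇◇q there: g:T. ✓
g: successors {a}; ◇◇q there: a:T. ✓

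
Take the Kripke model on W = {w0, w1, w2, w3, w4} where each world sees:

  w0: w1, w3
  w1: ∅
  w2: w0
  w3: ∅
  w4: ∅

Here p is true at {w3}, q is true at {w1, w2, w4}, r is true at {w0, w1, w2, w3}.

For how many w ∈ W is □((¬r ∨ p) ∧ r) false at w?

2

w0: successors {w1, w3}; (¬r ∨ p) ∧ r there: w1:F, w3:T. ✗
w1: no successors, so □((¬r ∨ p) ∧ r) holds vacuously. ✓
w2: successors {w0}; (¬r ∨ p) ∧ r there: w0:F. ✗
w3: no successors, so □((¬r ∨ p) ∧ r) holds vacuously. ✓
w4: no successors, so □((¬r ∨ p) ∧ r) holds vacuously. ✓
Satisfying worlds: {w1, w3, w4}.
So □((¬r ∨ p) ∧ r) fails at the other 2 worlds.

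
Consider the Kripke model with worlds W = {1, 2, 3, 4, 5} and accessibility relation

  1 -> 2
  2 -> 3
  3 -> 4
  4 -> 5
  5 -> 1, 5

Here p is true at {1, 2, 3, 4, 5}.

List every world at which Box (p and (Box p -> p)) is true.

{1, 2, 3, 4, 5}

1: successors {2}; p and (Box p -> p) there: 2:T. ✓
2: successors {3}; p and (Box p -> p) there: 3:T. ✓
3: successors {4}; p and (Box p -> p) there: 4:T. ✓
4: successors {5}; p and (Box p -> p) there: 5:T. ✓
5: successors {1, 5}; p and (Box p -> p) there: 1:T, 5:T. ✓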